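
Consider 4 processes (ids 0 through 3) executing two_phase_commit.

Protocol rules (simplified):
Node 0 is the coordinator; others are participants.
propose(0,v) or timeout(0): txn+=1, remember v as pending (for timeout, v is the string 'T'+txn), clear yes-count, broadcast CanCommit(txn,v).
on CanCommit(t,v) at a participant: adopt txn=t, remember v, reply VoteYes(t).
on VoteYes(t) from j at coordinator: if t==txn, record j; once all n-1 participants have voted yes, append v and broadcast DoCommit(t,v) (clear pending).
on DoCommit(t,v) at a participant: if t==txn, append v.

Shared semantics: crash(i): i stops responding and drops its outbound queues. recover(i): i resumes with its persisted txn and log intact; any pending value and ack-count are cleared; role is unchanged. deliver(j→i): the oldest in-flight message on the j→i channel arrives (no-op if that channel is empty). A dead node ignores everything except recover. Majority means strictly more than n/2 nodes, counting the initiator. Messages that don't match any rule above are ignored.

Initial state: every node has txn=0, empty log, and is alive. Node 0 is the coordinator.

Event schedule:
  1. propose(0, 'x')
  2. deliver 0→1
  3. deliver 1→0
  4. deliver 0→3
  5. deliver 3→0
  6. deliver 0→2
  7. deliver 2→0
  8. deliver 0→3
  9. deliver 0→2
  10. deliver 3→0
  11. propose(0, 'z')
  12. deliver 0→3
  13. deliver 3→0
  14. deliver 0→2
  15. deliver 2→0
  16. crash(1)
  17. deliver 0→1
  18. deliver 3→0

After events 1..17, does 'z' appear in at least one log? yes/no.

no

[1] propose(0,'x') → N0(coor t1 [-])
[2] deliver 0→1 → N1(part t1 [-])
[3] deliver 1→0 → ∅
[4] deliver 0→3 → N3(part t1 [-])
[5] deliver 3→0 → ∅
[6] deliver 0→2 → N2(part t1 [-])
[7] deliver 2→0 → N0(coor t1 [x])
[8] deliver 0→3 → N3(part t1 [x])
[9] deliver 0→2 → N2(part t1 [x])
[10] deliver 3→0 → ∅
[11] propose(0,'z') → N0(coor t2 [x])
[12] deliver 0→3 → N3(part t2 [x])
[13] deliver 3→0 → ∅
[14] deliver 0→2 → N2(part t2 [x])
[15] deliver 2→0 → ∅
[16] crash(1) → N1(✗part t1 [-])
[17] deliver 0→1 → ∅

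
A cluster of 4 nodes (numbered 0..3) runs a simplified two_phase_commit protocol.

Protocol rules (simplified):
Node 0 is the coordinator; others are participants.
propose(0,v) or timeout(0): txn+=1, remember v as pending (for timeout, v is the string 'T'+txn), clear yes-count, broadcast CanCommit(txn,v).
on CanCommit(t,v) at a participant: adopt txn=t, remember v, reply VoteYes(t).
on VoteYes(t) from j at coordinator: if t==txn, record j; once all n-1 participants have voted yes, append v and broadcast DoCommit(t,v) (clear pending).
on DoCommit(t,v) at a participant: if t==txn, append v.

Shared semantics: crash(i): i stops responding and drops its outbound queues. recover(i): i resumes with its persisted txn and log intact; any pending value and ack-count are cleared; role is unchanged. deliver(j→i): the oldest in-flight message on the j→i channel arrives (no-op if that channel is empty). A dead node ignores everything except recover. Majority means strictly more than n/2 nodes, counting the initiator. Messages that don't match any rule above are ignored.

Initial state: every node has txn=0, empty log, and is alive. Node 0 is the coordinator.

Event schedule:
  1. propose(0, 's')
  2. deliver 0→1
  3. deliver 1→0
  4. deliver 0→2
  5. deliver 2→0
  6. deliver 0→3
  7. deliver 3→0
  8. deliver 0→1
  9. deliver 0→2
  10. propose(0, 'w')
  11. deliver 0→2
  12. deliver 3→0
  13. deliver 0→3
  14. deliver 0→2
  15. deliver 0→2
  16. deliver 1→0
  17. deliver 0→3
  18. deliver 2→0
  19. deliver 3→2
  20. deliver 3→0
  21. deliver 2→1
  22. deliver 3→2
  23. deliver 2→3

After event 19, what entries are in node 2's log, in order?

s

after 1 — propose(0,'s'): n0:coor/t1/[-]
after 2 — deliver 0→1: n1:part/t1/[-]
after 3 — deliver 1→0: ·
after 4 — deliver 0→2: n2:part/t1/[-]
after 5 — deliver 2→0: ·
after 6 — deliver 0→3: n3:part/t1/[-]
after 7 — deliver 3→0: n0:coor/t1/[s]
after 8 — deliver 0→1: n1:part/t1/[s]
after 9 — deliver 0→2: n2:part/t1/[s]
after 10 — propose(0,'w'): n0:coor/t2/[s]
after 11 — deliver 0→2: n2:part/t2/[s]
after 12 — deliver 3→0: ·
after 13 — deliver 0→3: n3:part/t1/[s]
after 14 — deliver 0→2: ·
after 15 — deliver 0→2: ·
after 16 — deliver 1→0: ·
after 17 — deliver 0→3: n3:part/t2/[s]
after 18 — deliver 2→0: ·
after 19 — deliver 3→2: ·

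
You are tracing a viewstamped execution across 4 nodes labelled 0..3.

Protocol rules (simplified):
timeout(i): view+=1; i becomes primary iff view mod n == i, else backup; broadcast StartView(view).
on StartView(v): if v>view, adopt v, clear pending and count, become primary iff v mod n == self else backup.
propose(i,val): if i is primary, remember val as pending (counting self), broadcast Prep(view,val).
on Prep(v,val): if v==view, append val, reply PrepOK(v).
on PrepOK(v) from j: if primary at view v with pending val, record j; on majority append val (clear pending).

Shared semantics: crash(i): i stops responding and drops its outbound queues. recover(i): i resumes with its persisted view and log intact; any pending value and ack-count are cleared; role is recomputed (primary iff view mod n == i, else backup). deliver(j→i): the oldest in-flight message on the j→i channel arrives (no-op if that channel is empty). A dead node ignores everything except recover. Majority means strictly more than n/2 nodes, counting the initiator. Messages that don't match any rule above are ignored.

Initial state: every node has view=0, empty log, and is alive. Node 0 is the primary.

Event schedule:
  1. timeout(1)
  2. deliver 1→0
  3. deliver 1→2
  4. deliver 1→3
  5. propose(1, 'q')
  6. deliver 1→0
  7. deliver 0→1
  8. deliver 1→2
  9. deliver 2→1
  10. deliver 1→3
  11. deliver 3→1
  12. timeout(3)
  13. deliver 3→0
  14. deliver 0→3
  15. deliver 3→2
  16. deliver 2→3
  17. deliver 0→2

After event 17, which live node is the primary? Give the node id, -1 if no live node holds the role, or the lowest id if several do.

1

e1 timeout(1): 1[prim,v=1,-]
e2 deliver 1→0: 0[back,v=1,-]
e3 deliver 1→2: 2[back,v=1,-]
e4 deliver 1→3: 3[back,v=1,-]
e5 propose(1,'q'): ·
e6 deliver 1→0: 0[back,v=1,q]
e7 deliver 0→1: ·
e8 deliver 1→2: 2[back,v=1,q]
e9 deliver 2→1: 1[prim,v=1,q]
e10 deliver 1→3: 3[back,v=1,q]
e11 deliver 3→1: ·
e12 timeout(3): 3[back,v=2,q]
e13 deliver 3→0: 0[back,v=2,q]
e14 deliver 0→3: ·
e15 deliver 3→2: 2[prim,v=2,q]
e16 deliver 2→3: ·
e17 deliver 0→2: ·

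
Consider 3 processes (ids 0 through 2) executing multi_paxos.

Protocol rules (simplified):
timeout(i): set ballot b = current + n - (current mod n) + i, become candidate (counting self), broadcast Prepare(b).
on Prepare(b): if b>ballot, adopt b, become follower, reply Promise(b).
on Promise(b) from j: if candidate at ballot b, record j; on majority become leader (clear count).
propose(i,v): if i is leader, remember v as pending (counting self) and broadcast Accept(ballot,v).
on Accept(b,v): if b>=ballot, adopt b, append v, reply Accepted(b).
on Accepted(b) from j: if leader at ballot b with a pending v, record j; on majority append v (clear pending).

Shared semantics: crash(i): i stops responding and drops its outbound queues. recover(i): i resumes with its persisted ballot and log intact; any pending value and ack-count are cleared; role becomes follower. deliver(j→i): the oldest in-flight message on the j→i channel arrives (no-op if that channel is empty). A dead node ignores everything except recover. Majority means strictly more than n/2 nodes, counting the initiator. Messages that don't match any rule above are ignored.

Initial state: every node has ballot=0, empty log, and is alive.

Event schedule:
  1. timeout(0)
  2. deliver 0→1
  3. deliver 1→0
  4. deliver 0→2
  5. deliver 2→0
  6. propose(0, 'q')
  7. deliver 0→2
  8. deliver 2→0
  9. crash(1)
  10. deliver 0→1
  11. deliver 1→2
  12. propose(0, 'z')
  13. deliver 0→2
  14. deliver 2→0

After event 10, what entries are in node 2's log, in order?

step 1 timeout(0): 0={cand,b=3,log=-}
step 2 deliver 0→1: 1={foll,b=3,log=-}
step 3 deliver 1→0: 0={lead,b=3,log=-}
step 4 deliver 0→2: 2={foll,b=3,log=-}
step 5 deliver 2→0: —
step 6 propose(0,'q'): —
step 7 deliver 0→2: 2={foll,b=3,log=q}
step 8 deliver 2→0: 0={lead,b=3,log=q}
step 9 crash(1): 1={✗foll,b=3,log=-}
step 10 deliver 0→1: —

q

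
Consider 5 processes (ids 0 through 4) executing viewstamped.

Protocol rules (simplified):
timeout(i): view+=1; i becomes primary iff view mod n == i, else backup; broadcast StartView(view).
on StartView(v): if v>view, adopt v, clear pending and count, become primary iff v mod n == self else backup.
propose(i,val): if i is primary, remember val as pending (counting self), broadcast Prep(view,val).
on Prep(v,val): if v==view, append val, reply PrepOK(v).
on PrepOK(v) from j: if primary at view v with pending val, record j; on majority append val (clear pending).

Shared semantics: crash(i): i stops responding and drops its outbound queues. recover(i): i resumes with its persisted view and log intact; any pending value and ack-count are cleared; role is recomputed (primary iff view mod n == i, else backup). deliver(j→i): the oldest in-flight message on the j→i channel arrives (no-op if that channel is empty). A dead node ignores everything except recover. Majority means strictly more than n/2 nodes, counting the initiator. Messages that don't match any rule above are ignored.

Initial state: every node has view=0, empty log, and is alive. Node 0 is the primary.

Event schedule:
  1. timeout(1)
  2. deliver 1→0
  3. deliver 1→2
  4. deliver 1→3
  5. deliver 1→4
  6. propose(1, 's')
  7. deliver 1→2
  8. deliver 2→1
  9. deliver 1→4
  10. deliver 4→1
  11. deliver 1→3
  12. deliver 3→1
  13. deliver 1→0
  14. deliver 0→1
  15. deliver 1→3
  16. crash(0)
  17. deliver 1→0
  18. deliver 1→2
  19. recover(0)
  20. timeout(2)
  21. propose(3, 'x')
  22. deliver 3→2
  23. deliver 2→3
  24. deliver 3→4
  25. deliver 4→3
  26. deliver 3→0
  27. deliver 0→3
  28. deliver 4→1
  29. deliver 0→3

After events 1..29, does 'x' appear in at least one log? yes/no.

[1] timeout(1) → N1(prim v1 [-])
[2] deliver 1→0 → N0(back v1 [-])
[3] deliver 1→2 → N2(back v1 [-])
[4] deliver 1→3 → N3(back v1 [-])
[5] deliver 1→4 → N4(back v1 [-])
[6] propose(1,'s') → ∅
[7] deliver 1→2 → N2(back v1 [s])
[8] deliver 2→1 → ∅
[9] deliver 1→4 → N4(back v1 [s])
[10] deliver 4→1 → N1(prim v1 [s])
[11] deliver 1→3 → N3(back v1 [s])
[12] deliver 3→1 → ∅
[13] deliver 1→0 → N0(back v1 [s])
[14] deliver 0→1 → ∅
[15] deliver 1→3 → ∅
[16] crash(0) → N0(✗back v1 [s])
[17] deliver 1→0 → ∅
[18] deliver 1→2 → ∅
[19] recover(0) → N0(back v1 [s])
[20] timeout(2) → N2(prim v2 [s])
[21] propose(3,'x') → ∅
[22] deliver 3→2 → ∅
[23] deliver 2→3 → N3(back v2 [s])
[24] deliver 3→4 → ∅
[25] deliver 4→3 → ∅
[26] deliver 3→0 → ∅
[27] deliver 0→3 → ∅
[28] deliver 4→1 → ∅
[29] deliver 0→3 → ∅

no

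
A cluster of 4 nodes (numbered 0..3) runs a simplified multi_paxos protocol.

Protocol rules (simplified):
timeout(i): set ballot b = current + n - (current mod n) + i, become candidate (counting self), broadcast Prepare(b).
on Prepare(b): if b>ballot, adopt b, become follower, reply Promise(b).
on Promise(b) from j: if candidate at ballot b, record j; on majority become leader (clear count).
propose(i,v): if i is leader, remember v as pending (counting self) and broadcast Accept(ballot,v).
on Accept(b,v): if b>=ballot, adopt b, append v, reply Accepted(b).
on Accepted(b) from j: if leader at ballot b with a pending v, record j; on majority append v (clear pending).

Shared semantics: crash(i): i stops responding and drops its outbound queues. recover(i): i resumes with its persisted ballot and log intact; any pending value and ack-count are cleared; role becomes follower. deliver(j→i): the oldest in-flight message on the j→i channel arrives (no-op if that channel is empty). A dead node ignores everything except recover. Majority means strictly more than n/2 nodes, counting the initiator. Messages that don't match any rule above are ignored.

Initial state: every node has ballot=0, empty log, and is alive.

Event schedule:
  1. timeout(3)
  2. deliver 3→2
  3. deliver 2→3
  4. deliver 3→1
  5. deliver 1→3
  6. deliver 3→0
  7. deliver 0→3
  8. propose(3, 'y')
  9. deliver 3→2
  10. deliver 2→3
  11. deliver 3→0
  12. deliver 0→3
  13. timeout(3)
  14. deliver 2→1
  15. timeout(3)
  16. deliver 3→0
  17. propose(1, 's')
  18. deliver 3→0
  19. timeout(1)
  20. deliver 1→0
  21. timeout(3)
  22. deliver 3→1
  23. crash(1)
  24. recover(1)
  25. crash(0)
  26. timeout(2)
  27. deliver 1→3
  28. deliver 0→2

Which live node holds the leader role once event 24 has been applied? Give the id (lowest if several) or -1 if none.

[1] timeout(3) → N3(cand b7 [-])
[2] deliver 3→2 → N2(foll b7 [-])
[3] deliver 2→3 → ∅
[4] deliver 3→1 → N1(foll b7 [-])
[5] deliver 1→3 → N3(lead b7 [-])
[6] deliver 3→0 → N0(foll b7 [-])
[7] deliver 0→3 → ∅
[8] propose(3,'y') → ∅
[9] deliver 3→2 → N2(foll b7 [y])
[10] deliver 2→3 → ∅
[11] deliver 3→0 → N0(foll b7 [y])
[12] deliver 0→3 → N3(lead b7 [y])
[13] timeout(3) → N3(cand b11 [y])
[14] deliver 2→1 → ∅
[15] timeout(3) → N3(cand b15 [y])
[16] deliver 3→0 → N0(foll b11 [y])
[17] propose(1,'s') → ∅
[18] deliver 3→0 → N0(foll b15 [y])
[19] timeout(1) → N1(cand b9 [-])
[20] deliver 1→0 → ∅
[21] timeout(3) → N3(cand b19 [y])
[22] deliver 3→1 → ∅
[23] crash(1) → N1(✗cand b9 [-])
[24] recover(1) → N1(foll b9 [-])

-1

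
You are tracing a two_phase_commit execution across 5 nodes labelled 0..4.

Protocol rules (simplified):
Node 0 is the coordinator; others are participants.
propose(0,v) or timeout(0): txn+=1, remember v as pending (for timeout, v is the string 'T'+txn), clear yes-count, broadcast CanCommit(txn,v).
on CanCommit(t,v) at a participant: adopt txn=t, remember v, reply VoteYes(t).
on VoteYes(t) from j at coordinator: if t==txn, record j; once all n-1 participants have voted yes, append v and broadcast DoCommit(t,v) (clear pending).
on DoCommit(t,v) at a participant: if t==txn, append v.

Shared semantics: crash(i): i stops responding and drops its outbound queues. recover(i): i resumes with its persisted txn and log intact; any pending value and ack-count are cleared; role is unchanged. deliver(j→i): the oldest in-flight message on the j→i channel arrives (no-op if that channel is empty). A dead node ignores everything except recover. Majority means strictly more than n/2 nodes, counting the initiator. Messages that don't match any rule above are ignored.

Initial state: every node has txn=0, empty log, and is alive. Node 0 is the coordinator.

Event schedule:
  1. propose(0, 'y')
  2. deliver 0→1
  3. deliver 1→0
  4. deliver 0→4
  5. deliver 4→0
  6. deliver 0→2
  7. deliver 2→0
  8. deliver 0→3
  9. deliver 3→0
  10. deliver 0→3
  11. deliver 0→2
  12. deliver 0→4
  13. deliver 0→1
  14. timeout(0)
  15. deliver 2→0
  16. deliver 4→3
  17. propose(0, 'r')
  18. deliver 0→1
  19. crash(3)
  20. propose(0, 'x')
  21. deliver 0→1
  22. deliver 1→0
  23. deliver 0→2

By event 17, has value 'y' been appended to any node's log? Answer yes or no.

1. propose(0,'y'):  <0:coor t1 ->
2. deliver 0→1:  <1:part t1 ->
3. deliver 1→0:  nop
4. deliver 0→4:  <4:part t1 ->
5. deliver 4→0:  nop
6. deliver 0→2:  <2:part t1 ->
7. deliver 2→0:  nop
8. deliver 0→3:  <3:part t1 ->
9. deliver 3→0:  <0:coor t1 y>
10. deliver 0→3:  <3:part t1 y>
11. deliver 0→2:  <2:part t1 y>
12. deliver 0→4:  <4:part t1 y>
13. deliver 0→1:  <1:part t1 y>
14. timeout(0):  <0:coor t2 y>
15. deliver 2→0:  nop
16. deliver 4→3:  nop
17. propose(0,'r'):  <0:coor t3 y>

yes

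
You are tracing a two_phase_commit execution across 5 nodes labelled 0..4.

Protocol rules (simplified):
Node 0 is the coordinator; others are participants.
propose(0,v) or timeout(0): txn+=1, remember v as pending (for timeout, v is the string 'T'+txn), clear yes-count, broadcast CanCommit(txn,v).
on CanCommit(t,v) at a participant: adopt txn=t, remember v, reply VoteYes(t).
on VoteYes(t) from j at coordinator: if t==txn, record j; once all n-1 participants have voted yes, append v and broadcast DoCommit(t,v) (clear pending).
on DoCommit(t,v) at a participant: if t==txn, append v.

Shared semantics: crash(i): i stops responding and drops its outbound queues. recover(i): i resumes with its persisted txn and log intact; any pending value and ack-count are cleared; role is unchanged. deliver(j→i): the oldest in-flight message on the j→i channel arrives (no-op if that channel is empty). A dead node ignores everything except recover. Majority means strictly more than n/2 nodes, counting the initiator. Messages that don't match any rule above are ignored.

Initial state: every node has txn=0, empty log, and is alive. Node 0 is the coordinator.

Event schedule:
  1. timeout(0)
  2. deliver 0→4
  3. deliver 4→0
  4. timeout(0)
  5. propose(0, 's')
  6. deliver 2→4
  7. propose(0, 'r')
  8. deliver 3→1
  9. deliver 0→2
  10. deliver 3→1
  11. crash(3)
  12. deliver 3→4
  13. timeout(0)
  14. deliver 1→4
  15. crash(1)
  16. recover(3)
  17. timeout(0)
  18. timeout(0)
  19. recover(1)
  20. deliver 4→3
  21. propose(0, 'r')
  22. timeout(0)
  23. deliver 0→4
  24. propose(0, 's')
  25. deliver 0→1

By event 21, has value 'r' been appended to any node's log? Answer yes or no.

1. timeout(0):  <0:coor t1 ->
2. deliver 0→4:  <4:part t1 ->
3. deliver 4→0:  nop
4. timeout(0):  <0:coor t2 ->
5. propose(0,'s'):  <0:coor t3 ->
6. deliver 2→4:  nop
7. propose(0,'r'):  <0:coor t4 ->
8. deliver 3→1:  nop
9. deliver 0→2:  <2:part t1 ->
10. deliver 3→1:  nop
11. crash(3):  <3:✗part t0 ->
12. deliver 3→4:  nop
13. timeout(0):  <0:coor t5 ->
14. deliver 1→4:  nop
15. crash(1):  <1:✗part t0 ->
16. recover(3):  <3:part t0 ->
17. timeout(0):  <0:coor t6 ->
18. timeout(0):  <0:coor t7 ->
19. recover(1):  <1:part t0 ->
20. deliver 4→3:  nop
21. propose(0,'r'):  <0:coor t8 ->

no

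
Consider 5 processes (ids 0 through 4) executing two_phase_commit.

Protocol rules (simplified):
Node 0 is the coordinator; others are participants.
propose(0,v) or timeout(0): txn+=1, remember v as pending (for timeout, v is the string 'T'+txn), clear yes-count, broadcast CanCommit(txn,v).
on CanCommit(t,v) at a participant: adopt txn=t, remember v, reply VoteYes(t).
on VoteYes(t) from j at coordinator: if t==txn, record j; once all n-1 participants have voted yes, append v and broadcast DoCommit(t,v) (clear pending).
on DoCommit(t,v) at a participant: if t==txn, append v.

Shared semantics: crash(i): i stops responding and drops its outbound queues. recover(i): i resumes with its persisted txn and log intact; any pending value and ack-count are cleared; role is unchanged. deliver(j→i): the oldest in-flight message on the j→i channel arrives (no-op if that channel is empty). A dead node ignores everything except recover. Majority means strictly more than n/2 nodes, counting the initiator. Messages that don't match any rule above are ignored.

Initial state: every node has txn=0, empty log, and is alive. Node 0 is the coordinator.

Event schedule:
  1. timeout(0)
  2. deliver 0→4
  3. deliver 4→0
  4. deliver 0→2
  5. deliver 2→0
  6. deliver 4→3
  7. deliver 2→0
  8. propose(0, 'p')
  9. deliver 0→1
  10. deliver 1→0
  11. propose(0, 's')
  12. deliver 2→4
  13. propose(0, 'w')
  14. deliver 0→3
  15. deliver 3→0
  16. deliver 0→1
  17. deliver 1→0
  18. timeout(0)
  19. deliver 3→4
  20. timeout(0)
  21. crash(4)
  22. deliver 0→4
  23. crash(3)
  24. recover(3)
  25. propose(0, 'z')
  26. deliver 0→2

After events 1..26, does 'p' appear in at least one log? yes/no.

no

[1] timeout(0) → N0(coor t1 [-])
[2] deliver 0→4 → N4(part t1 [-])
[3] deliver 4→0 → ∅
[4] deliver 0→2 → N2(part t1 [-])
[5] deliver 2→0 → ∅
[6] deliver 4→3 → ∅
[7] deliver 2→0 → ∅
[8] propose(0,'p') → N0(coor t2 [-])
[9] deliver 0→1 → N1(part t1 [-])
[10] deliver 1→0 → ∅
[11] propose(0,'s') → N0(coor t3 [-])
[12] deliver 2→4 → ∅
[13] propose(0,'w') → N0(coor t4 [-])
[14] deliver 0→3 → N3(part t1 [-])
[15] deliver 3→0 → ∅
[16] deliver 0→1 → N1(part t2 [-])
[17] deliver 1→0 → ∅
[18] timeout(0) → N0(coor t5 [-])
[19] deliver 3→4 → ∅
[20] timeout(0) → N0(coor t6 [-])
[21] crash(4) → N4(✗part t1 [-])
[22] deliver 0→4 → ∅
[23] crash(3) → N3(✗part t1 [-])
[24] recover(3) → N3(part t1 [-])
[25] propose(0,'z') → N0(coor t7 [-])
[26] deliver 0→2 → N2(part t2 [-])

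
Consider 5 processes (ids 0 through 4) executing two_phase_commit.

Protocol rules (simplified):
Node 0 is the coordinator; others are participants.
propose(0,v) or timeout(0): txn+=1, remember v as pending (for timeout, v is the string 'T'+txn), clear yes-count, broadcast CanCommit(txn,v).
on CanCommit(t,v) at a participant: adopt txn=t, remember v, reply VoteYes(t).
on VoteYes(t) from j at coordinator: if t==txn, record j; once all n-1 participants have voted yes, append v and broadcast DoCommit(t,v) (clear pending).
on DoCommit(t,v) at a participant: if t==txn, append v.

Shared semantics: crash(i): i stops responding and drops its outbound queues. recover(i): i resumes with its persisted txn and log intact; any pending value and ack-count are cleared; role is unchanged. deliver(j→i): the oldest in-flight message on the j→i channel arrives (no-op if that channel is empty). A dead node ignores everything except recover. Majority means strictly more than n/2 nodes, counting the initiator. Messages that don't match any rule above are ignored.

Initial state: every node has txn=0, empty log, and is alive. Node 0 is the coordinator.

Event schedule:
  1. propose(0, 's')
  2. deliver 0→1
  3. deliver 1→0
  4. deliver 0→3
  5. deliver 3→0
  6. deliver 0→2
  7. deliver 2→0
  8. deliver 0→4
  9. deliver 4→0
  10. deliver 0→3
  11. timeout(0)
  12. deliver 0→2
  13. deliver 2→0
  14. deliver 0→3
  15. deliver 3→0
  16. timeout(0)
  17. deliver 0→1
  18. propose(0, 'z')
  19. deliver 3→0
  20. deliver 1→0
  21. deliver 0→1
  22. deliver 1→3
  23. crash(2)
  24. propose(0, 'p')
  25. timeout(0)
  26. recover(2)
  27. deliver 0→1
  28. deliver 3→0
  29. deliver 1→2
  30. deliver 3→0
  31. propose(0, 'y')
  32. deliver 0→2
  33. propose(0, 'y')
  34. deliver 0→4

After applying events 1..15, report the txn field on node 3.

step 1 propose(0,'s'): 0={coor,t=1,log=-}
step 2 deliver 0→1: 1={part,t=1,log=-}
step 3 deliver 1→0: —
step 4 deliver 0→3: 3={part,t=1,log=-}
step 5 deliver 3→0: —
step 6 deliver 0→2: 2={part,t=1,log=-}
step 7 deliver 2→0: —
step 8 deliver 0→4: 4={part,t=1,log=-}
step 9 deliver 4→0: 0={coor,t=1,log=s}
step 10 deliver 0→3: 3={part,t=1,log=s}
step 11 timeout(0): 0={coor,t=2,log=s}
step 12 deliver 0→2: 2={part,t=1,log=s}
step 13 deliver 2→0: —
step 14 deliver 0→3: 3={part,t=2,log=s}
step 15 deliver 3→0: —

2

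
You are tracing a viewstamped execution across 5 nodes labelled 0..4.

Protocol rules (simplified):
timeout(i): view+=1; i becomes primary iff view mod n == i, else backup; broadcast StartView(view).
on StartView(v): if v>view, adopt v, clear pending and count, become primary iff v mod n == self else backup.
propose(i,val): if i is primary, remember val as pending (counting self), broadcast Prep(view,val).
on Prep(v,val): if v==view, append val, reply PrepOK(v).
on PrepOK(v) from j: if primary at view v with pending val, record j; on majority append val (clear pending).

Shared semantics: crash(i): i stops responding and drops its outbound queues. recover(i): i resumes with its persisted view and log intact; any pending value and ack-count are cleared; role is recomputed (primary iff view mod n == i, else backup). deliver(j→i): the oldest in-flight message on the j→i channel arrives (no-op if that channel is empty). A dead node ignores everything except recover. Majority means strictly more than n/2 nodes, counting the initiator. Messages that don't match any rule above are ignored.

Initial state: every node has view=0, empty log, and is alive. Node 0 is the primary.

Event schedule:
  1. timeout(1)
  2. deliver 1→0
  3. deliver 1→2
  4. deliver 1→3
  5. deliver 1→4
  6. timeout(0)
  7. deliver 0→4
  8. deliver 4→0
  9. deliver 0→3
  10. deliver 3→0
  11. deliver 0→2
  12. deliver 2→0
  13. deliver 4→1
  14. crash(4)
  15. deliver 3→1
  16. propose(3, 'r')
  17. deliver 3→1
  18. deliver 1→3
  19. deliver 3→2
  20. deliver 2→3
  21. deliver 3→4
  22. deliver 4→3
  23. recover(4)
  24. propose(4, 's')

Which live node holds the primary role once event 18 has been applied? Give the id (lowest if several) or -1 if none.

e1 timeout(1): 1[prim,v=1,-]
e2 deliver 1→0: 0[back,v=1,-]
e3 deliver 1→2: 2[back,v=1,-]
e4 deliver 1→3: 3[back,v=1,-]
e5 deliver 1→4: 4[back,v=1,-]
e6 timeout(0): 0[back,v=2,-]
e7 deliver 0→4: 4[back,v=2,-]
e8 deliver 4→0: ·
e9 deliver 0→3: 3[back,v=2,-]
e10 deliver 3→0: ·
e11 deliver 0→2: 2[prim,v=2,-]
e12 deliver 2→0: ·
e13 deliver 4→1: ·
e14 crash(4): 4[✗back,v=2,-]
e15 deliver 3→1: ·
e16 propose(3,'r'): ·
e17 deliver 3→1: ·
e18 deliver 1→3: ·

1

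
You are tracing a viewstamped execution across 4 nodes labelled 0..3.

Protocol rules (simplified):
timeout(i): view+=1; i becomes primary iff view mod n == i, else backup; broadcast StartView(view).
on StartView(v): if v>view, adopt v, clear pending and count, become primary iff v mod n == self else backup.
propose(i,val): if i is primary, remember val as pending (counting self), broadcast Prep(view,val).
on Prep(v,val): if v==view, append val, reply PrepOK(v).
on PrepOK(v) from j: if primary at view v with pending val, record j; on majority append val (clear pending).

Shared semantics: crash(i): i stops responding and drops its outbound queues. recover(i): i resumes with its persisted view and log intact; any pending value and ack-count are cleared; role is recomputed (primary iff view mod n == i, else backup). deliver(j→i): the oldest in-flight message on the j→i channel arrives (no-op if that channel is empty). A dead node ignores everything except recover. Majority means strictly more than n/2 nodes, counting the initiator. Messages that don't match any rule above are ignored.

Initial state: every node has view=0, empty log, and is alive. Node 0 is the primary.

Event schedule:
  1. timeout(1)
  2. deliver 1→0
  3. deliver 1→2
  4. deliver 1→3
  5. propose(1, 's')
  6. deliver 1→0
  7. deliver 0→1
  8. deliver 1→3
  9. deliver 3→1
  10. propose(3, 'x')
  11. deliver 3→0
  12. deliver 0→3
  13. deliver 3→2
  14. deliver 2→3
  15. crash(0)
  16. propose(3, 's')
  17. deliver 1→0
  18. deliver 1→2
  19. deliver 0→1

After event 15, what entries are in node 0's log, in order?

s

e1 timeout(1): 1[prim,v=1,-]
e2 deliver 1→0: 0[back,v=1,-]
e3 deliver 1→2: 2[back,v=1,-]
e4 deliver 1→3: 3[back,v=1,-]
e5 propose(1,'s'): ·
e6 deliver 1→0: 0[back,v=1,s]
e7 deliver 0→1: ·
e8 deliver 1→3: 3[back,v=1,s]
e9 deliver 3→1: 1[prim,v=1,s]
e10 propose(3,'x'): ·
e11 deliver 3→0: ·
e12 deliver 0→3: ·
e13 deliver 3→2: ·
e14 deliver 2→3: ·
e15 crash(0): 0[✗back,v=1,s]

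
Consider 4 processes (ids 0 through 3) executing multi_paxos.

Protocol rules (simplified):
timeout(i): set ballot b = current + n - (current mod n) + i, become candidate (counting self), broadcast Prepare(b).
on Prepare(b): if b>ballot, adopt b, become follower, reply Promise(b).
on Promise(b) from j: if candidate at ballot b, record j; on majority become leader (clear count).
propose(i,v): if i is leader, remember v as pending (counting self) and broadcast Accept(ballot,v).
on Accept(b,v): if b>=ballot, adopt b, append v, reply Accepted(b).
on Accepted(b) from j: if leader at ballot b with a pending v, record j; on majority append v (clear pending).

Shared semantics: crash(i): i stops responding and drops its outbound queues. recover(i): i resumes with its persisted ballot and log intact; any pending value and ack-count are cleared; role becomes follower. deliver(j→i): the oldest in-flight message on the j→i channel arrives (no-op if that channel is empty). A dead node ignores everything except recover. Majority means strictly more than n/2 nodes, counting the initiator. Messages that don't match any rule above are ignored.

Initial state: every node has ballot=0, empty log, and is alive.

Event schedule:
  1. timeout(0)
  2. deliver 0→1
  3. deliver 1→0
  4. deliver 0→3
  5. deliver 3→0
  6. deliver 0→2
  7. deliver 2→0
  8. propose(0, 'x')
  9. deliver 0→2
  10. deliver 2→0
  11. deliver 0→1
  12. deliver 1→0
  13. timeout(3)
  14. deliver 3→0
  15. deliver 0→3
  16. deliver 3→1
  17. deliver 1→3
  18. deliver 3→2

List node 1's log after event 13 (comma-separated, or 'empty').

x

e1 timeout(0): 0[cand,b=4,-]
e2 deliver 0→1: 1[foll,b=4,-]
e3 deliver 1→0: ·
e4 deliver 0→3: 3[foll,b=4,-]
e5 deliver 3→0: 0[lead,b=4,-]
e6 deliver 0→2: 2[foll,b=4,-]
e7 deliver 2→0: ·
e8 propose(0,'x'): ·
e9 deliver 0→2: 2[foll,b=4,x]
e10 deliver 2→0: ·
e11 deliver 0→1: 1[foll,b=4,x]
e12 deliver 1→0: 0[lead,b=4,x]
e13 timeout(3): 3[cand,b=11,-]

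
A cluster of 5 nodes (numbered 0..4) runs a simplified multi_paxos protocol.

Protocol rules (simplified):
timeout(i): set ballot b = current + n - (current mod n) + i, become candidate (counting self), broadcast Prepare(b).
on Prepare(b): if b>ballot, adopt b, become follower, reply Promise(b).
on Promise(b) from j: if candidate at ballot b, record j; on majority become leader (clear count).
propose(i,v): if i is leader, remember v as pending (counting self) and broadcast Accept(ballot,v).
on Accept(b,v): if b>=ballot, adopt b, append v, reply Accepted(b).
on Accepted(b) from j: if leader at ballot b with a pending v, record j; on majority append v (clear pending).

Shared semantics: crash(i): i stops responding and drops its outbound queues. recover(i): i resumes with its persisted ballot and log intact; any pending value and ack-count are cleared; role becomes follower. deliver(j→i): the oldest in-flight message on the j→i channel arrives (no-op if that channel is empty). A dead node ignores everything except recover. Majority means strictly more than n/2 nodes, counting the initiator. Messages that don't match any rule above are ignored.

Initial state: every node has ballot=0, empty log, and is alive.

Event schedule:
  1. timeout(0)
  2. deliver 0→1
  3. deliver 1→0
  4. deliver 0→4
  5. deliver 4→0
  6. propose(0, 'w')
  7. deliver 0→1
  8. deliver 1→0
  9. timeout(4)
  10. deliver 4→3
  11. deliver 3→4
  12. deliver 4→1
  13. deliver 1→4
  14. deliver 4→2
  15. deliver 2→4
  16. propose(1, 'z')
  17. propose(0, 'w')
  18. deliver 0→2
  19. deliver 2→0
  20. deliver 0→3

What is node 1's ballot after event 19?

1. timeout(0):  <0:cand b5 ->
2. deliver 0→1:  <1:foll b5 ->
3. deliver 1→0:  nop
4. deliver 0→4:  <4:foll b5 ->
5. deliver 4→0:  <0:lead b5 ->
6. propose(0,'w'):  nop
7. deliver 0→1:  <1:foll b5 w>
8. deliver 1→0:  nop
9. timeout(4):  <4:cand b14 ->
10. deliver 4→3:  <3:foll b14 ->
11. deliver 3→4:  nop
12. deliver 4→1:  <1:foll b14 w>
13. deliver 1→4:  <4:lead b14 ->
14. deliver 4→2:  <2:foll b14 ->
15. deliver 2→4:  nop
16. propose(1,'z'):  nop
17. propose(0,'w'):  nop
18. deliver 0→2:  nop
19. deliver 2→0:  nop

14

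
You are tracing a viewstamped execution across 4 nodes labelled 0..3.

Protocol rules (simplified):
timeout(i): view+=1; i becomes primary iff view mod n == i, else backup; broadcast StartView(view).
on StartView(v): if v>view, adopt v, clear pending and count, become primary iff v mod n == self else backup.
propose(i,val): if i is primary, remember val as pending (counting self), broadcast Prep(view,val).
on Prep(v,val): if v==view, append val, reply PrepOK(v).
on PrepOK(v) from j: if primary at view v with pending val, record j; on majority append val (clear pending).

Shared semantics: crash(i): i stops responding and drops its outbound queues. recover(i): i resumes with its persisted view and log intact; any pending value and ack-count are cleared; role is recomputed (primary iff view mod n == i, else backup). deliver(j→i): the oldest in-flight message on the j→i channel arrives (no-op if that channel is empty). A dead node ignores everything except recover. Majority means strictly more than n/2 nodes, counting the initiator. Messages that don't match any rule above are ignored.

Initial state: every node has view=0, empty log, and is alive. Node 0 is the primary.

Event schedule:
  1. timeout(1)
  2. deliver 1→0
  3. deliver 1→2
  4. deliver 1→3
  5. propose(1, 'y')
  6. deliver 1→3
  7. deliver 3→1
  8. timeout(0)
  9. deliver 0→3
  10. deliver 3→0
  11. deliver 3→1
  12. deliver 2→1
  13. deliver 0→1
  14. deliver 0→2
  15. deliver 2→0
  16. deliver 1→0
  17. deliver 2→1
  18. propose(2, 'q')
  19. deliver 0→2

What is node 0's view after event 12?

step 1 timeout(1): 1={prim,v=1,log=-}
step 2 deliver 1→0: 0={back,v=1,log=-}
step 3 deliver 1→2: 2={back,v=1,log=-}
step 4 deliver 1→3: 3={back,v=1,log=-}
step 5 propose(1,'y'): —
step 6 deliver 1→3: 3={back,v=1,log=y}
step 7 deliver 3→1: —
step 8 timeout(0): 0={back,v=2,log=-}
step 9 deliver 0→3: 3={back,v=2,log=y}
step 10 deliver 3→0: —
step 11 deliver 3→1: —
step 12 deliver 2→1: —

2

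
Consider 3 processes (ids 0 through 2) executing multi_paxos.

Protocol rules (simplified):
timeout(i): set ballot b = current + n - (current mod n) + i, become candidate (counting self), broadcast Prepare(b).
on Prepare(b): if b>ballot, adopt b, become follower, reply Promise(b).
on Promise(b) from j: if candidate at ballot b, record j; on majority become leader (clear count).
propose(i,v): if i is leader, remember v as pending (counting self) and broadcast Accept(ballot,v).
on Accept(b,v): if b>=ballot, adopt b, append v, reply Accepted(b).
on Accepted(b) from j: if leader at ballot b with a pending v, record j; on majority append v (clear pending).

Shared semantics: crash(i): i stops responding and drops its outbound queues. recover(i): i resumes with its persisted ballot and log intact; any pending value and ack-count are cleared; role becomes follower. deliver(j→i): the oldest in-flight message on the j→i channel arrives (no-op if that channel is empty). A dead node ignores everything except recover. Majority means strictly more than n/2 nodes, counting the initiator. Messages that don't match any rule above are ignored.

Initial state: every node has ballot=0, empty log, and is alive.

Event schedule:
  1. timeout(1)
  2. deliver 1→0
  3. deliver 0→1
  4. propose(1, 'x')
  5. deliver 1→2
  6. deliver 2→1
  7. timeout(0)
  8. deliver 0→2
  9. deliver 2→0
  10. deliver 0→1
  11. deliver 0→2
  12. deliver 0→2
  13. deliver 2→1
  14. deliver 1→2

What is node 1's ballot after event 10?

6

step 1 timeout(1): 1={cand,b=4,log=-}
step 2 deliver 1→0: 0={foll,b=4,log=-}
step 3 deliver 0→1: 1={lead,b=4,log=-}
step 4 propose(1,'x'): —
step 5 deliver 1→2: 2={foll,b=4,log=-}
step 6 deliver 2→1: —
step 7 timeout(0): 0={cand,b=6,log=-}
step 8 deliver 0→2: 2={foll,b=6,log=-}
step 9 deliver 2→0: 0={lead,b=6,log=-}
step 10 deliver 0→1: 1={foll,b=6,log=-}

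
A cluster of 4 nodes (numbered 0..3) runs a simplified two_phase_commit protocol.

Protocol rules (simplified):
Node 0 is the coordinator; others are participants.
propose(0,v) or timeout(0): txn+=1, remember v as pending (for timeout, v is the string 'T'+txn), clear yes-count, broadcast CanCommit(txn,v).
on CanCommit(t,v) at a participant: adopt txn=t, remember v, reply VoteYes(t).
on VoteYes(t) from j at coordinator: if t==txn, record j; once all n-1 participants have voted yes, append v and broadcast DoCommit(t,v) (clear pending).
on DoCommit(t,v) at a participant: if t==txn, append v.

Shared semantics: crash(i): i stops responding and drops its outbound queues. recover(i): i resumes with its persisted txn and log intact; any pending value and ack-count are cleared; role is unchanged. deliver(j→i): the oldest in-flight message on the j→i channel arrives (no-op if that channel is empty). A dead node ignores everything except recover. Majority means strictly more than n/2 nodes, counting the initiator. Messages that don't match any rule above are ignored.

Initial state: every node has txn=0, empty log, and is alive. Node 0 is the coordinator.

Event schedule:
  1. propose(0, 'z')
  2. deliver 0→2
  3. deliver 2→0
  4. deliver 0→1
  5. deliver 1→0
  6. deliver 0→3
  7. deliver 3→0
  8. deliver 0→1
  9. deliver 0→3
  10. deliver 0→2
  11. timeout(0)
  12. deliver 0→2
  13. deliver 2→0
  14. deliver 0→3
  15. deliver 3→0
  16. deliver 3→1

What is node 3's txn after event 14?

[1] propose(0,'z') → N0(coor t1 [-])
[2] deliver 0→2 → N2(part t1 [-])
[3] deliver 2→0 → ∅
[4] deliver 0→1 → N1(part t1 [-])
[5] deliver 1→0 → ∅
[6] deliver 0→3 → N3(part t1 [-])
[7] deliver 3→0 → N0(coor t1 [z])
[8] deliver 0→1 → N1(part t1 [z])
[9] deliver 0→3 → N3(part t1 [z])
[10] deliver 0→2 → N2(part t1 [z])
[11] timeout(0) → N0(coor t2 [z])
[12] deliver 0→2 → N2(part t2 [z])
[13] deliver 2→0 → ∅
[14] deliver 0→3 → N3(part t2 [z])

2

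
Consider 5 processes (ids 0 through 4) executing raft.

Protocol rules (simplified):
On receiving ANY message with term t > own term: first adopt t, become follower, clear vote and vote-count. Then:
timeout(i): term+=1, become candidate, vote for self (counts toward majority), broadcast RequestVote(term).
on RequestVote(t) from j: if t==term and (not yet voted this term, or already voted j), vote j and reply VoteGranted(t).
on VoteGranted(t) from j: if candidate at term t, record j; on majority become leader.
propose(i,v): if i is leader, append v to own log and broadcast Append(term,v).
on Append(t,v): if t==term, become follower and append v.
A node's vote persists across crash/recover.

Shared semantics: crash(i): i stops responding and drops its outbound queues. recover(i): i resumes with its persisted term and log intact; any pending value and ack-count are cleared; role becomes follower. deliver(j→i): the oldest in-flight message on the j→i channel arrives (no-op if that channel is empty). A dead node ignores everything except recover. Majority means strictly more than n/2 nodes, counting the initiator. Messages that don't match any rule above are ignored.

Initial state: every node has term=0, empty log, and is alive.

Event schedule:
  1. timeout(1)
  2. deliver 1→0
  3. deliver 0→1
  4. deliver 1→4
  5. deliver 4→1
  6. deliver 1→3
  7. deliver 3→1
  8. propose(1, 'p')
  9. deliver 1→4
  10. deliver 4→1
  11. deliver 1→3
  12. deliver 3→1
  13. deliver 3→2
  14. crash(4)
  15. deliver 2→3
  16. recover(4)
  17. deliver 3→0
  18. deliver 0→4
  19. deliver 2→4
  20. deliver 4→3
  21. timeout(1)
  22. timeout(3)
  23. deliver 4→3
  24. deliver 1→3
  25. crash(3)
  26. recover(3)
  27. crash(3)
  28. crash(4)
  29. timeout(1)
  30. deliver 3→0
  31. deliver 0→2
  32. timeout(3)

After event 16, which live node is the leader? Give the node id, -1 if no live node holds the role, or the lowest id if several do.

step 1 timeout(1): 1={cand,t=1,log=-}
step 2 deliver 1→0: 0={foll,t=1,log=-}
step 3 deliver 0→1: —
step 4 deliver 1→4: 4={foll,t=1,log=-}
step 5 deliver 4→1: 1={lead,t=1,log=-}
step 6 deliver 1→3: 3={foll,t=1,log=-}
step 7 deliver 3→1: —
step 8 propose(1,'p'): 1={lead,t=1,log=p}
step 9 deliver 1→4: 4={foll,t=1,log=p}
step 10 deliver 4→1: —
step 11 deliver 1→3: 3={foll,t=1,log=p}
step 12 deliver 3→1: —
step 13 deliver 3→2: —
step 14 crash(4): 4={✗foll,t=1,log=p}
step 15 deliver 2→3: —
step 16 recover(4): 4={foll,t=1,log=p}

1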